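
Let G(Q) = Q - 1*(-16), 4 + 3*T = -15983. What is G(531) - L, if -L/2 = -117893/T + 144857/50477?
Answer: 160584243179/268991933 ≈ 596.99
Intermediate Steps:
T = -5329 (T = -4/3 + (1/3)*(-15983) = -4/3 - 15983/3 = -5329)
G(Q) = 16 + Q (G(Q) = Q + 16 = 16 + Q)
L = -13445655828/268991933 (L = -2*(-117893/(-5329) + 144857/50477) = -2*(-117893*(-1/5329) + 144857*(1/50477)) = -2*(117893/5329 + 144857/50477) = -2*6722827914/268991933 = -13445655828/268991933 ≈ -49.985)
G(531) - L = (16 + 531) - 1*(-13445655828/268991933) = 547 + 13445655828/268991933 = 160584243179/268991933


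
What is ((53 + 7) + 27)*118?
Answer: 10266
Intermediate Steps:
((53 + 7) + 27)*118 = (60 + 27)*118 = 87*118 = 10266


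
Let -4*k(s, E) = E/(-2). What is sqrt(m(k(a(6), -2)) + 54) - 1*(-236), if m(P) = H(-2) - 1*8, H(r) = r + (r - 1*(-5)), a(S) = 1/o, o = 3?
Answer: 236 + sqrt(47) ≈ 242.86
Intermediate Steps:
a(S) = 1/3
k(s, E) = E/8 (k(s, E) = -E/(4*(-2)) = -E*(-1)/(4*2) = -(-1)*E/8 = E/8)
H(r) = 5 + 2*r (H(r) = r + (r + 5) = r + (5 + r) = 5 + 2*r)
m(P) = -7 (m(P) = (5 + 2*(-2)) - 1*8 = (5 - 4) - 8 = 1 - 8 = -7)
sqrt(m(k(a(6), -2)) + 54) - 1*(-236) = sqrt(-7 + 54) - 1*(-236) = sqrt(47) + 236 = 236 + sqrt(47)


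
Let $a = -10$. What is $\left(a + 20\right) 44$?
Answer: $440$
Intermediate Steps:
$\left(a + 20\right) 44 = \left(-10 + 20\right) 44 = 10 \cdot 44 = 440$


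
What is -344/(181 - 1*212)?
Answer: 344/31 ≈ 11.097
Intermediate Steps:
-344/(181 - 1*212) = -344/(181 - 212) = -344/(-31) = -344*(-1/31) = 344/31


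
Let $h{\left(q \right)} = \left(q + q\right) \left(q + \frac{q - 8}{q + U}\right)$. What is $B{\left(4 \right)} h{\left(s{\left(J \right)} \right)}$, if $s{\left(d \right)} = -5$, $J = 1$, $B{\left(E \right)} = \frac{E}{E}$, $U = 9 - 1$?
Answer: $\frac{280}{3} \approx 93.333$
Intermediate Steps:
$U = 8$
$B{\left(E \right)} = 1$
$h{\left(q \right)} = 2 q \left(q + \frac{-8 + q}{8 + q}\right)$ ($h{\left(q \right)} = \left(q + q\right) \left(q + \frac{q - 8}{q + 8}\right) = 2 q \left(q + \frac{-8 + q}{8 + q}\right)$)
$B{\left(4 \right)} h{\left(s{\left(J \right)} \right)} = 1 \cdot 2 \left(-5\right) \frac{1}{8 - 5} \left(-8 + \left(-5\right)^{2} + 9 \left(-5\right)\right) = 1 \cdot 2 \left(-5\right) \frac{1}{3} \left(-8 + 25 - 45\right) = 1 \cdot 2 \left(-5\right) \frac{1}{3} \left(-28\right) = 1 \cdot \frac{280}{3} = \frac{280}{3}$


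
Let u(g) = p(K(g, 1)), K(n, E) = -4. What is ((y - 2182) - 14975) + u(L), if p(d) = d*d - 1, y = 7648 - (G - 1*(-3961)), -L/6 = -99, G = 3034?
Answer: -16489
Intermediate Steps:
L = 594 (L = -6*(-99) = 594)
y = 653 (y = 7648 - (3034 - 1*(-3961)) = 7648 - (3034 + 3961) = 7648 - 1*6995 = 7648 - 6995 = 653)
p(d) = -1 + d**2 (p(d) = d**2 - 1 = -1 + d**2)
u(g) = 15 (u(g) = -1 + (-4)**2 = -1 + 16 = 15)
((y - 2182) - 14975) + u(L) = ((653 - 2182) - 14975) + 15 = (-1529 - 14975) + 15 = -16504 + 15 = -16489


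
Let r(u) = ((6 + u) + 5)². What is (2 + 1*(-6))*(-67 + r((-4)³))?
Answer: -10968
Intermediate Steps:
r(u) = (11 + u)²
(2 + 1*(-6))*(-67 + r((-4)³)) = (2 + 1*(-6))*(-67 + (11 + (-4)³)²) = (2 - 6)*(-67 + (11 - 64)²) = -4*(-67 + (-53)²) = -4*(-67 + 2809) = -4*2742 = -10968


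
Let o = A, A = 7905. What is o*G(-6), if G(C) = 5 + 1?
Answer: 47430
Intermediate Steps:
o = 7905
G(C) = 6
o*G(-6) = 7905*6 = 47430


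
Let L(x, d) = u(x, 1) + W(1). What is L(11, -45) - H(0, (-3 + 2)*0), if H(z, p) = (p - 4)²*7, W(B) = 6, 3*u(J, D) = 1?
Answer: -317/3 ≈ -105.67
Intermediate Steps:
u(J, D) = ⅓ (u(J, D) = (⅓)*1 = ⅓)
L(x, d) = 19/3 (L(x, d) = ⅓ + 6 = 19/3)
H(z, p) = 7*(-4 + p)² (H(z, p) = (-4 + p)²*7 = 7*(-4 + p)²)
L(11, -45) - H(0, (-3 + 2)*0) = 19/3 - 7*(-4 + (-3 + 2)*0)² = 19/3 - 7*(-4 - 1*0)² = 19/3 - 7*(-4 + 0)² = 19/3 - 7*(-4)² = 19/3 - 7*16 = 19/3 - 1*112 = 19/3 - 112 = -317/3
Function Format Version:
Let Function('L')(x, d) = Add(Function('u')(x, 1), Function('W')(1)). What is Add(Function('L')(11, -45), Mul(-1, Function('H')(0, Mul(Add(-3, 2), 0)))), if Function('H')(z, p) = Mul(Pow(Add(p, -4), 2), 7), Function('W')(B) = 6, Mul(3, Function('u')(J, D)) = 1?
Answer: Rational(-317, 3) ≈ -105.67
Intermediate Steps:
Function('u')(J, D) = Rational(1, 3) (Function('u')(J, D) = Mul(Rational(1, 3), 1) = Rational(1, 3))
Function('L')(x, d) = Rational(19, 3) (Function('L')(x, d) = Add(Rational(1, 3), 6) = Rational(19, 3))
Function('H')(z, p) = Mul(7, Pow(Add(-4, p), 2)) (Function('H')(z, p) = Mul(Pow(Add(-4, p), 2), 7) = Mul(7, Pow(Add(-4, p), 2)))
Add(Function('L')(11, -45), Mul(-1, Function('H')(0, Mul(Add(-3, 2), 0)))) = Add(Rational(19, 3), Mul(-1, Mul(7, Pow(Add(-4, Mul(Add(-3, 2), 0)), 2)))) = Add(Rational(19, 3), Mul(-1, Mul(7, Pow(Add(-4, Mul(-1, 0)), 2)))) = Add(Rational(19, 3), Mul(-1, Mul(7, Pow(Add(-4, 0), 2)))) = Add(Rational(19, 3), Mul(-1, Mul(7, Pow(-4, 2)))) = Add(Rational(19, 3), Mul(-1, Mul(7, 16))) = Add(Rational(19, 3), Mul(-1, 112)) = Add(Rational(19, 3), -112) = Rational(-317, 3)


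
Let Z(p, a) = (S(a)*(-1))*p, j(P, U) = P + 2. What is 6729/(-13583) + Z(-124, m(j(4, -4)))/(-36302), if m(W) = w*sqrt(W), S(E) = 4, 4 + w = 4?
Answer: -125506663/246545033 ≈ -0.50906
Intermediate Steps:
w = 0 (w = -4 + 4 = 0)
j(P, U) = 2 + P
m(W) = 0 (m(W) = 0*sqrt(W) = 0)
Z(p, a) = -4*p (Z(p, a) = (4*(-1))*p = -4*p)
6729/(-13583) + Z(-124, m(j(4, -4)))/(-36302) = 6729/(-13583) - 4*(-124)/(-36302) = 6729*(-1/13583) + 496*(-1/36302) = -6729/13583 - 248/18151 = -125506663/246545033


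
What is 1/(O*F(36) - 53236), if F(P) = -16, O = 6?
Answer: -1/53332 ≈ -1.8750e-5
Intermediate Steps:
1/(O*F(36) - 53236) = 1/(6*(-16) - 53236) = 1/(-96 - 53236) = 1/(-53332) = -1/53332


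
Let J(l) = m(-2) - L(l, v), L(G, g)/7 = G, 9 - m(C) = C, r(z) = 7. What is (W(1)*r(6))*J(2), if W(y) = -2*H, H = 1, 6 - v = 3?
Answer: 42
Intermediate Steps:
v = 3 (v = 6 - 1*3 = 6 - 3 = 3)
m(C) = 9 - C
L(G, g) = 7*G
J(l) = 11 - 7*l (J(l) = (9 - 1*(-2)) - 7*l = (9 + 2) - 7*l = 11 - 7*l)
W(y) = -2 (W(y) = -2*1 = -2)
(W(1)*r(6))*J(2) = (-2*7)*(11 - 7*2) = -14*(11 - 14) = -14*(-3) = 42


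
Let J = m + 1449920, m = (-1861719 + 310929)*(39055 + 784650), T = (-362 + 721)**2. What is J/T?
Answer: -1277392027030/128881 ≈ -9.9114e+6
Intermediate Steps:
T = 128881 (T = 359**2 = 128881)
m = -1277393476950 (m = -1550790*823705 = -1277393476950)
J = -1277392027030 (J = -1277393476950 + 1449920 = -1277392027030)
J/T = -1277392027030/128881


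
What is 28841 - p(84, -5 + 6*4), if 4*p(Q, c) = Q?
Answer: 28820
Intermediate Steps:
p(Q, c) = Q/4
28841 - p(84, -5 + 6*4) = 28841 - 84/4 = 28841 - 1*21 = 28841 - 21 = 28820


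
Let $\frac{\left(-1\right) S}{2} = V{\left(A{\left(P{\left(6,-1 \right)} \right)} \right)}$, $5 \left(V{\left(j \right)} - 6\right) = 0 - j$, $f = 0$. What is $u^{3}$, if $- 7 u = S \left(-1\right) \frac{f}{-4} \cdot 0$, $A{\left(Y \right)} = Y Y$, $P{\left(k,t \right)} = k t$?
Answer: $0$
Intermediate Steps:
$A{\left(Y \right)} = Y^{2}$
$V{\left(j \right)} = 6 - \frac{j}{5}$ ($V{\left(j \right)} = 6 + \frac{0 - j}{5} = 6 + \frac{\left(-1\right) j}{5} = 6 - \frac{j}{5}$)
$S = \frac{12}{5}$ ($S = - 2 \left(6 - \frac{\left(6 \left(-1\right)\right)^{2}}{5}\right) = - 2 \left(6 - \frac{\left(-6\right)^{2}}{5}\right) = - 2 \left(6 - \frac{36}{5}\right) = \left(-2\right) \left(- \frac{6}{5}\right) = \frac{12}{5} \approx 2.4$)
$u = 0$ ($u = - \frac{\frac{12}{5} \left(-1\right) \frac{0}{-4} \cdot 0}{7} = - \frac{- \frac{12 \cdot 0 \left(- \frac{1}{4}\right)}{5} \cdot 0}{7} = - \frac{\left(- \frac{12}{5}\right) 0 \cdot 0}{7} = - \frac{0 \cdot 0}{7} = \left(- \frac{1}{7}\right) 0 = 0$)
$u^{3} = 0^{3} = 0$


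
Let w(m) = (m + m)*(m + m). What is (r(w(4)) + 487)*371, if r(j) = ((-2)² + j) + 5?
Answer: 207760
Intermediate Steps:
w(m) = 4*m² (w(m) = (2*m)*(2*m) = 4*m²)
r(j) = 9 + j (r(j) = (4 + j) + 5 = 9 + j)
(r(w(4)) + 487)*371 = ((9 + 4*4²) + 487)*371 = ((9 + 4*16) + 487)*371 = ((9 + 64) + 487)*371 = (73 + 487)*371 = 560*371 = 207760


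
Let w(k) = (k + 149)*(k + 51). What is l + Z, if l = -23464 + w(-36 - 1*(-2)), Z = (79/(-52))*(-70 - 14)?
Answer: -277958/13 ≈ -21381.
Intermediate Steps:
w(k) = (51 + k)*(149 + k) (w(k) = (149 + k)*(51 + k) = (51 + k)*(149 + k))
Z = 1659/13 (Z = (79*(-1/52))*(-84) = -79/52*(-84) = 1659/13 ≈ 127.62)
l = -21509 (l = -23464 + (7599 + (-36 - 1*(-2))² + 200*(-36 - 1*(-2))) = -23464 + (7599 + (-36 + 2)² + 200*(-36 + 2)) = -23464 + (7599 + (-34)² + 200*(-34)) = -23464 + (7599 + 1156 - 6800) = -23464 + 1955 = -21509)
l + Z = -21509 + 1659/13 = -277958/13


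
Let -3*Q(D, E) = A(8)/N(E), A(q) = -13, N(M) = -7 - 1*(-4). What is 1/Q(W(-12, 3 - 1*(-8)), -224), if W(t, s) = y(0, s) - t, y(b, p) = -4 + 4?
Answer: -9/13 ≈ -0.69231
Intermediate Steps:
N(M) = -3 (N(M) = -7 + 4 = -3)
y(b, p) = 0
W(t, s) = -t (W(t, s) = 0 - t = -t)
Q(D, E) = -13/9 (Q(D, E) = -(-13)/(3*(-3)) = -(-13)*(-1)/(3*3) = -1/3*13/3 = -13/9)
1/Q(W(-12, 3 - 1*(-8)), -224) = 1/(-13/9) = -9/13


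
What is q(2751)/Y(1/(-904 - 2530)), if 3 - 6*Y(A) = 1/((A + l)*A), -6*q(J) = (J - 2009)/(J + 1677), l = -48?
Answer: 61153043/25013455398 ≈ 0.0024448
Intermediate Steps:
q(J) = -(-2009 + J)/(6*(1677 + J)) (q(J) = -(J - 2009)/(6*(J + 1677)) = -(-2009 + J)/(6*(1677 + J)))
Y(A) = ½ - 1/(6*A*(-48 + A)) (Y(A) = ½ - 1/(6*(A - 48)*A) = ½ - 1/(6*(-48 + A)*A) = ½ - 1/(6*A*(-48 + A)))
q(2751)/Y(1/(-904 - 2530)) = ((2009 - 1*2751)/(6*(1677 + 2751)))/(((-1 - 144/(-904 - 2530) + 3*(1/(-904 - 2530))²)/(6*(1/(-904 - 2530))*(-48 + 1/(-904 - 2530))))) = ((⅙)*(2009 - 2751)/4428)/(((-1 - 144/(-3434) + 3*(1/(-3434))²)/(6*(1/(-3434))*(-48 + 1/(-3434))))) = ((⅙)*(1/4428)*(-742))/(((-1 - 144*(-1/3434) + 3*(-1/3434)²)/(6*(-1/3434)*(-48 - 1/3434)))) = -371*494499/(5896178*(-1 + 72/1717 + 3*(1/11792356)))/13284 = -371*494499/(5896178*(-1 + 72/1717 + 3/11792356))/13284 = -371/(13284*((⅙)*(-3434)*(-3434/164833)*(-11297857/11792356))) = -371/(13284*(-11297857/988998)) = -371/13284*(-988998/11297857) = 61153043/25013455398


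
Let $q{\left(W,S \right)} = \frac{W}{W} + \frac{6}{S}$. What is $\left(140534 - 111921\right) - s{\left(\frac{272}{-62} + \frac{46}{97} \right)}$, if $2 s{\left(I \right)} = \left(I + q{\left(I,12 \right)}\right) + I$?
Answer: $\frac{344195207}{12028} \approx 28616.0$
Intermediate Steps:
$q{\left(W,S \right)} = 1 + \frac{6}{S}$
$s{\left(I \right)} = \frac{3}{4} + I$ ($s{\left(I \right)} = \frac{\left(I + \frac{6 + 12}{12}\right) + I}{2} = \frac{\left(I + \frac{1}{12} \cdot 18\right) + I}{2} = \frac{\left(I + \frac{3}{2}\right) + I}{2} = \frac{\left(\frac{3}{2} + I\right) + I}{2} = \frac{\frac{3}{2} + 2 I}{2} = \frac{3}{4} + I$)
$\left(140534 - 111921\right) - s{\left(\frac{272}{-62} + \frac{46}{97} \right)} = \left(140534 - 111921\right) - \left(\frac{3}{4} + \left(\frac{272}{-62} + \frac{46}{97}\right)\right) = \left(140534 - 111921\right) - \left(\frac{3}{4} + \left(272 \left(- \frac{1}{62}\right) + 46 \cdot \frac{1}{97}\right)\right) = 28613 - \left(\frac{3}{4} + \left(- \frac{136}{31} + \frac{46}{97}\right)\right) = 28613 - \left(\frac{3}{4} - \frac{11766}{3007}\right) = 28613 - - \frac{38043}{12028} = 28613 + \frac{38043}{12028} = \frac{344195207}{12028}$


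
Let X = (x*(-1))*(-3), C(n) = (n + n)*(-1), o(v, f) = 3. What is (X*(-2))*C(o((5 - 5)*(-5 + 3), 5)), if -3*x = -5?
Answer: 60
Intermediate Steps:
x = 5/3 (x = -⅓*(-5) = 5/3 ≈ 1.6667)
C(n) = -2*n (C(n) = (2*n)*(-1) = -2*n)
X = 5 (X = ((5/3)*(-1))*(-3) = -5/3*(-3) = 5)
(X*(-2))*C(o((5 - 5)*(-5 + 3), 5)) = (5*(-2))*(-2*3) = -10*(-6) = 60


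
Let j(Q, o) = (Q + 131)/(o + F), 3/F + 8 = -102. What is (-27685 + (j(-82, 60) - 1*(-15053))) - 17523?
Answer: -198927145/6597 ≈ -30154.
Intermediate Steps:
F = -3/110 (F = 3/(-8 - 102) = 3/(-110) = 3*(-1/110) = -3/110 ≈ -0.027273)
j(Q, o) = (131 + Q)/(-3/110 + o) (j(Q, o) = (Q + 131)/(o - 3/110) = (131 + Q)/(-3/110 + o))
(-27685 + (j(-82, 60) - 1*(-15053))) - 17523 = (-27685 + (110*(131 - 82)/(-3 + 110*60) - 1*(-15053))) - 17523 = (-27685 + (110*49/(-3 + 6600) + 15053)) - 17523 = (-27685 + (110*49/6597 + 15053)) - 17523 = (-27685 + (110*(1/6597)*49 + 15053)) - 17523 = (-27685 + (5390/6597 + 15053)) - 17523 = (-27685 + 99310031/6597) - 17523 = -83327914/6597 - 17523 = -198927145/6597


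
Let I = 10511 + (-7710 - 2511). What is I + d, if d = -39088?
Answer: -38798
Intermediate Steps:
I = 290 (I = 10511 - 10221 = 290)
I + d = 290 - 39088 = -38798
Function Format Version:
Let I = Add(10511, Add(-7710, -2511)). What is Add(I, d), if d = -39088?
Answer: -38798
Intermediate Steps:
I = 290 (I = Add(10511, -10221) = 290)
Add(I, d) = Add(290, -39088) = -38798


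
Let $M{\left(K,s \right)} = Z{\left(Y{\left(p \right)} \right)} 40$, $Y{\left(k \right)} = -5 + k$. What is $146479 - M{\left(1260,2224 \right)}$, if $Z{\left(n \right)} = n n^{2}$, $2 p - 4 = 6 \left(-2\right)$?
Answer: $175639$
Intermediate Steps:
$p = -4$ ($p = 2 + \frac{6 \left(-2\right)}{2} = 2 + \frac{1}{2} \left(-12\right) = 2 - 6 = -4$)
$Z{\left(n \right)} = n^{3}$
$M{\left(K,s \right)} = -29160$ ($M{\left(K,s \right)} = \left(-5 - 4\right)^{3} \cdot 40 = \left(-9\right)^{3} \cdot 40 = \left(-729\right) 40 = -29160$)
$146479 - M{\left(1260,2224 \right)} = 146479 - -29160 = 146479 + 29160 = 175639$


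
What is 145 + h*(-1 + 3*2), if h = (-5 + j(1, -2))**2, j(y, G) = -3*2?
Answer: 750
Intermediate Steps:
j(y, G) = -6
h = 121 (h = (-5 - 6)**2 = (-11)**2 = 121)
145 + h*(-1 + 3*2) = 145 + 121*(-1 + 3*2) = 145 + 121*(-1 + 6) = 145 + 121*5 = 145 + 605 = 750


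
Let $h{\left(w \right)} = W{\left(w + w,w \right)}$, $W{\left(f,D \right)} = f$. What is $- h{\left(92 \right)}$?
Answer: $-184$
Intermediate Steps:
$h{\left(w \right)} = 2 w$ ($h{\left(w \right)} = w + w = 2 w$)
$- h{\left(92 \right)} = - 2 \cdot 92 = \left(-1\right) 184 = -184$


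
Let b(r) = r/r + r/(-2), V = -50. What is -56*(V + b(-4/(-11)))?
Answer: 30296/11 ≈ 2754.2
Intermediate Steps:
b(r) = 1 - r/2 (b(r) = 1 + r*(-½) = 1 - r/2)
-56*(V + b(-4/(-11))) = -56*(-50 + (1 - (-2)/(-11))) = -56*(-50 + (1 - (-2)*(-1)/11)) = -56*(-50 + (1 - ½*4/11)) = -56*(-50 + (1 - 2/11)) = -56*(-50 + 9/11) = -56*(-541/11) = 30296/11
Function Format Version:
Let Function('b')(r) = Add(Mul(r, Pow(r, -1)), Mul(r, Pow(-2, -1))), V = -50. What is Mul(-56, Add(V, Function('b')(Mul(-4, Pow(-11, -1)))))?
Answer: Rational(30296, 11) ≈ 2754.2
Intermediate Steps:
Function('b')(r) = Add(1, Mul(Rational(-1, 2), r)) (Function('b')(r) = Add(1, Mul(r, Rational(-1, 2))) = Add(1, Mul(Rational(-1, 2), r)))
Mul(-56, Add(V, Function('b')(Mul(-4, Pow(-11, -1))))) = Mul(-56, Add(-50, Add(1, Mul(Rational(-1, 2), Mul(-4, Pow(-11, -1)))))) = Mul(-56, Add(-50, Add(1, Mul(Rational(-1, 2), Mul(-4, Rational(-1, 11)))))) = Mul(-56, Add(-50, Add(1, Mul(Rational(-1, 2), Rational(4, 11))))) = Mul(-56, Add(-50, Add(1, Rational(-2, 11)))) = Mul(-56, Add(-50, Rational(9, 11))) = Mul(-56, Rational(-541, 11)) = Rational(30296, 11)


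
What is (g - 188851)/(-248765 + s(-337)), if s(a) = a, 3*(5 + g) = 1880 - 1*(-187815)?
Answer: 53839/106758 ≈ 0.50431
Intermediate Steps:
g = 189680/3 (g = -5 + (1880 - 1*(-187815))/3 = -5 + (1880 + 187815)/3 = -5 + (⅓)*189695 = -5 + 189695/3 = 189680/3 ≈ 63227.)
(g - 188851)/(-248765 + s(-337)) = (189680/3 - 188851)/(-248765 - 337) = -376873/3/(-249102) = -376873/3*(-1/249102) = 53839/106758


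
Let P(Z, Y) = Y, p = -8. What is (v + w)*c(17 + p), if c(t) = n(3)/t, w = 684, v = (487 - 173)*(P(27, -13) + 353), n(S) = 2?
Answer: 214888/9 ≈ 23876.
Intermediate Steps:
v = 106760 (v = (487 - 173)*(-13 + 353) = 314*340 = 106760)
c(t) = 2/t
(v + w)*c(17 + p) = (106760 + 684)*(2/(17 - 8)) = 107444*(2/9) = 214888/9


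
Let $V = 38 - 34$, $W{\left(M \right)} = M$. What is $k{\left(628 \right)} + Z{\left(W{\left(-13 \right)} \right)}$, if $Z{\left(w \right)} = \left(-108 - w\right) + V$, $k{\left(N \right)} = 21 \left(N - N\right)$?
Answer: $-91$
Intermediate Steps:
$V = 4$ ($V = 38 - 34 = 4$)
$k{\left(N \right)} = 0$ ($k{\left(N \right)} = 21 \cdot 0 = 0$)
$Z{\left(w \right)} = -104 - w$ ($Z{\left(w \right)} = \left(-108 - w\right) + 4 = -104 - w$)
$k{\left(628 \right)} + Z{\left(W{\left(-13 \right)} \right)} = 0 - 91 = -91$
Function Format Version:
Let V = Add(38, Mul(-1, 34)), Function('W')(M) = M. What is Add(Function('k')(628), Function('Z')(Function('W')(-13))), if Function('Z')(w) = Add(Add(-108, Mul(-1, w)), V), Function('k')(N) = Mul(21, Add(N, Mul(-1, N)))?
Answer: -91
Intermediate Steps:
V = 4 (V = Add(38, -34) = 4)
Function('k')(N) = 0 (Function('k')(N) = Mul(21, 0) = 0)
Function('Z')(w) = Add(-104, Mul(-1, w)) (Function('Z')(w) = Add(Add(-108, Mul(-1, w)), 4) = Add(-104, Mul(-1, w)))
Add(Function('k')(628), Function('Z')(Function('W')(-13))) = Add(0, Add(-104, Mul(-1, -13))) = Add(0, Add(-104, 13)) = Add(0, -91) = -91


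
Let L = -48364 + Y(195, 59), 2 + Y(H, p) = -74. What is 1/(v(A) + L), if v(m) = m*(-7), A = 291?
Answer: -1/50477 ≈ -1.9811e-5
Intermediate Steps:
Y(H, p) = -76 (Y(H, p) = -2 - 74 = -76)
v(m) = -7*m
L = -48440 (L = -48364 - 76 = -48440)
1/(v(A) + L) = 1/(-7*291 - 48440) = 1/(-2037 - 48440) = 1/(-50477) = -1/50477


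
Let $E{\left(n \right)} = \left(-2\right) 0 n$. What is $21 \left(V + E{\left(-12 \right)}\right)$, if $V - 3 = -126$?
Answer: $-2583$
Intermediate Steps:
$E{\left(n \right)} = 0$ ($E{\left(n \right)} = 0 n = 0$)
$V = -123$ ($V = 3 - 126 = -123$)
$21 \left(V + E{\left(-12 \right)}\right) = 21 \left(-123 + 0\right) = 21 \left(-123\right) = -2583$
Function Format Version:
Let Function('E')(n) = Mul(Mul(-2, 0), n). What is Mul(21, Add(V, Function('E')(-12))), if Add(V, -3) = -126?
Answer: -2583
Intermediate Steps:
Function('E')(n) = 0 (Function('E')(n) = Mul(0, n) = 0)
V = -123 (V = Add(3, -126) = -123)
Mul(21, Add(V, Function('E')(-12))) = Mul(21, Add(-123, 0)) = Mul(21, -123) = -2583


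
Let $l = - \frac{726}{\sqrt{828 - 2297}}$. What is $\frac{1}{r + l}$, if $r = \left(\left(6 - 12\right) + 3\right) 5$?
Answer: $- \frac{7345}{285867} - \frac{242 i \sqrt{1469}}{285867} \approx -0.025694 - 0.032446 i$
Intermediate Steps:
$r = -15$ ($r = \left(\left(6 - 12\right) + 3\right) 5 = \left(-6 + 3\right) 5 = \left(-3\right) 5 = -15$)
$l = \frac{726 i \sqrt{1469}}{1469}$ ($l = - \frac{726}{\sqrt{828 - 2297}} = - \frac{726}{\sqrt{-1469}} = - \frac{726}{i \sqrt{1469}} = - 726 \left(- \frac{i \sqrt{1469}}{1469}\right) = \frac{726 i \sqrt{1469}}{1469} \approx 18.942 i$)
$\frac{1}{r + l} = \frac{1}{-15 + \frac{726 i \sqrt{1469}}{1469}}$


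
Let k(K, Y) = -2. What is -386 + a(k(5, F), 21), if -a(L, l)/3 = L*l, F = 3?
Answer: -260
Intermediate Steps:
a(L, l) = -3*L*l
-386 + a(k(5, F), 21) = -386 - 3*(-2)*21 = -386 + 126 = -260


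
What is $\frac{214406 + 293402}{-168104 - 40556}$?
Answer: $- \frac{126952}{52165} \approx -2.4337$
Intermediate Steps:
$\frac{214406 + 293402}{-168104 - 40556} = \frac{507808}{-208660} = 507808 \left(- \frac{1}{208660}\right) = - \frac{126952}{52165}$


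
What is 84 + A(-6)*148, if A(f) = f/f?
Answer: 232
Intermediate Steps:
A(f) = 1
84 + A(-6)*148 = 84 + 1*148 = 84 + 148 = 232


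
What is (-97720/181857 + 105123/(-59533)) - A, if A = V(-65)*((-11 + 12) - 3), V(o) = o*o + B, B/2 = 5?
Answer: 91675458936899/10826492781 ≈ 8467.7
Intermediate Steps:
B = 10 (B = 2*5 = 10)
V(o) = 10 + o**2 (V(o) = o*o + 10 = o**2 + 10 = 10 + o**2)
A = -8470 (A = (10 + (-65)**2)*((-11 + 12) - 3) = (10 + 4225)*(1 - 3) = 4235*(-2) = -8470)
(-97720/181857 + 105123/(-59533)) - A = (-97720/181857 + 105123/(-59533)) - 1*(-8470) = (-97720*1/181857 + 105123*(-1/59533)) + 8470 = (-97720/181857 - 105123/59533) + 8470 = -24934918171/10826492781 + 8470 = 91675458936899/10826492781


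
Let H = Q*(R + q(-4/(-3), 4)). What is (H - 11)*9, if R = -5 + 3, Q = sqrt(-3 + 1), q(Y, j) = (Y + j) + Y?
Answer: -99 + 42*I*sqrt(2) ≈ -99.0 + 59.397*I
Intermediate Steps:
q(Y, j) = j + 2*Y
Q = I*sqrt(2) (Q = sqrt(-2) = I*sqrt(2) ≈ 1.4142*I)
R = -2
H = 14*I*sqrt(2)/3 (H = (I*sqrt(2))*(-2 + (4 + 2*(-4/(-3)))) = (I*sqrt(2))*(-2 + (4 + 2*(-4*(-1/3)))) = (I*sqrt(2))*(-2 + (4 + 2*(4/3))) = (I*sqrt(2))*(-2 + (4 + 8/3)) = (I*sqrt(2))*(-2 + 20/3) = (I*sqrt(2))*(14/3) = 14*I*sqrt(2)/3 ≈ 6.5997*I)
(H - 11)*9 = (14*I*sqrt(2)/3 - 11)*9 = (-11 + 14*I*sqrt(2)/3)*9 = -99 + 42*I*sqrt(2)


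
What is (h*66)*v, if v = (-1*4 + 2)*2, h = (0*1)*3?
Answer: 0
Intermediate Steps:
h = 0 (h = 0*3 = 0)
v = -4 (v = (-4 + 2)*2 = -2*2 = -4)
(h*66)*v = (0*66)*(-4) = 0*(-4) = 0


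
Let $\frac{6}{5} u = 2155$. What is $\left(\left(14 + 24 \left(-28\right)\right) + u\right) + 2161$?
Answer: $\frac{19793}{6} \approx 3298.8$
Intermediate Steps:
$u = \frac{10775}{6}$ ($u = \frac{5}{6} \cdot 2155 = \frac{10775}{6} \approx 1795.8$)
$\left(\left(14 + 24 \left(-28\right)\right) + u\right) + 2161 = \left(\left(14 + 24 \left(-28\right)\right) + \frac{10775}{6}\right) + 2161 = \left(\left(14 - 672\right) + \frac{10775}{6}\right) + 2161 = \left(-658 + \frac{10775}{6}\right) + 2161 = \frac{6827}{6} + 2161 = \frac{19793}{6}$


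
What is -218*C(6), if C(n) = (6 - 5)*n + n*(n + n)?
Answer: -17004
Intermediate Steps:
C(n) = n + 2*n**2 (C(n) = 1*n + n*(2*n) = n + 2*n**2)
-218*C(6) = -1308*(1 + 2*6) = -1308*(1 + 12) = -1308*13 = -218*78 = -17004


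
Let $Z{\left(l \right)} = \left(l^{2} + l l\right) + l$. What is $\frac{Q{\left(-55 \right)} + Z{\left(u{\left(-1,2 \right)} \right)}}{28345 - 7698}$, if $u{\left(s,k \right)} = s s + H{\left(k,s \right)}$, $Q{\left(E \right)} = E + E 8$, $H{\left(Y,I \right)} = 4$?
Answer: $- \frac{40}{1877} \approx -0.021311$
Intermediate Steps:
$Q{\left(E \right)} = 9 E$ ($Q{\left(E \right)} = E + 8 E = 9 E$)
$u{\left(s,k \right)} = 4 + s^{2}$ ($u{\left(s,k \right)} = s s + 4 = s^{2} + 4 = 4 + s^{2}$)
$Z{\left(l \right)} = l + 2 l^{2}$ ($Z{\left(l \right)} = \left(l^{2} + l^{2}\right) + l = 2 l^{2} + l = l + 2 l^{2}$)
$\frac{Q{\left(-55 \right)} + Z{\left(u{\left(-1,2 \right)} \right)}}{28345 - 7698} = \frac{9 \left(-55\right) + \left(4 + \left(-1\right)^{2}\right) \left(1 + 2 \left(4 + \left(-1\right)^{2}\right)\right)}{28345 - 7698} = \frac{-495 + \left(4 + 1\right) \left(1 + 2 \left(4 + 1\right)\right)}{20647} = \left(-495 + 5 \left(1 + 2 \cdot 5\right)\right) \frac{1}{20647} = \left(-495 + 5 \left(1 + 10\right)\right) \frac{1}{20647} = \left(-495 + 5 \cdot 11\right) \frac{1}{20647} = \left(-495 + 55\right) \frac{1}{20647} = \left(-440\right) \frac{1}{20647} = - \frac{40}{1877}$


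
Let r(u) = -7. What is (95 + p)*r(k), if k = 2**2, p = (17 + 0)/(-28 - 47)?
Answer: -49756/75 ≈ -663.41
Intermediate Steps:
p = -17/75 (p = 17/(-75) = 17*(-1/75) = -17/75 ≈ -0.22667)
k = 4
(95 + p)*r(k) = (95 - 17/75)*(-7) = (7108/75)*(-7) = -49756/75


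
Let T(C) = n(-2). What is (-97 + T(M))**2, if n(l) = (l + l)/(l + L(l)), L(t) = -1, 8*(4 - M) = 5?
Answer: 82369/9 ≈ 9152.1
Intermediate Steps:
M = 27/8 (M = 4 - 1/8*5 = 4 - 5/8 = 27/8 ≈ 3.3750)
n(l) = 2*l/(-1 + l) (n(l) = (l + l)/(l - 1) = (2*l)/(-1 + l) = 2*l/(-1 + l))
T(C) = 4/3 (T(C) = 2*(-2)/(-1 - 2) = 2*(-2)/(-3) = 2*(-2)*(-1/3) = 4/3)
(-97 + T(M))**2 = (-97 + 4/3)**2 = (-287/3)**2 = 82369/9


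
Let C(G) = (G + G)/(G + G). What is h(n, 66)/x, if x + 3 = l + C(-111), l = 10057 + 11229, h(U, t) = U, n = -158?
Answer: -79/10642 ≈ -0.0074234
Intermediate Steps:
l = 21286
C(G) = 1 (C(G) = (2*G)/((2*G)) = (2*G)*(1/(2*G)) = 1)
x = 21284 (x = -3 + (21286 + 1) = -3 + 21287 = 21284)
h(n, 66)/x = -158/21284 = -158*1/21284 = -79/10642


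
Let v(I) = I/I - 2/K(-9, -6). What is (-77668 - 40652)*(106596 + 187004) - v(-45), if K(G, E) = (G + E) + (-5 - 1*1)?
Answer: -729513792023/21 ≈ -3.4739e+10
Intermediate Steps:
K(G, E) = -6 + E + G (K(G, E) = (E + G) + (-5 - 1) = (E + G) - 6 = -6 + E + G)
v(I) = 23/21 (v(I) = I/I - 2/(-6 - 6 - 9) = 1 - 2/(-21) = 1 - 2*(-1/21) = 1 + 2/21 = 23/21)
(-77668 - 40652)*(106596 + 187004) - v(-45) = (-77668 - 40652)*(106596 + 187004) - 1*23/21 = -118320*293600 - 23/21 = -34738752000 - 23/21 = -729513792023/21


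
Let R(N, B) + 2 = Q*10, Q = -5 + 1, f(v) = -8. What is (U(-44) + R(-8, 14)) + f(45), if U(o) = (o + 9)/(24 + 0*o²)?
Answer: -1235/24 ≈ -51.458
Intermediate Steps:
Q = -4
R(N, B) = -42 (R(N, B) = -2 - 4*10 = -2 - 40 = -42)
U(o) = 3/8 + o/24 (U(o) = (9 + o)/(24 + 0) = (9 + o)/24 = (9 + o)*(1/24) = 3/8 + o/24)
(U(-44) + R(-8, 14)) + f(45) = ((3/8 + (1/24)*(-44)) - 42) - 8 = ((3/8 - 11/6) - 42) - 8 = (-35/24 - 42) - 8 = -1043/24 - 8 = -1235/24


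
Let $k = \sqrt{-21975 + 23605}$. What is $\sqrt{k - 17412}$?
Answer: $\sqrt{-17412 + \sqrt{1630}} \approx 131.8 i$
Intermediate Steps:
$k = \sqrt{1630} \approx 40.373$
$\sqrt{k - 17412} = \sqrt{\sqrt{1630} - 17412} = \sqrt{-17412 + \sqrt{1630}}$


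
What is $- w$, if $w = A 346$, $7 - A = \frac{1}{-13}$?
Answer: $- \frac{31832}{13} \approx -2448.6$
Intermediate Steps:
$A = \frac{92}{13}$ ($A = 7 - \frac{1}{-13} = 7 - - \frac{1}{13} = 7 + \frac{1}{13} = \frac{92}{13} \approx 7.0769$)
$w = \frac{31832}{13}$ ($w = \frac{92}{13} \cdot 346 = \frac{31832}{13} \approx 2448.6$)
$- w = \left(-1\right) \frac{31832}{13} = - \frac{31832}{13}$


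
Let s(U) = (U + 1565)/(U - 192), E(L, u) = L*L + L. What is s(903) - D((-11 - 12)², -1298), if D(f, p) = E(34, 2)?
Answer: -843622/711 ≈ -1186.5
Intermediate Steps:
E(L, u) = L + L² (E(L, u) = L² + L = L + L²)
D(f, p) = 1190 (D(f, p) = 34*(1 + 34) = 34*35 = 1190)
s(U) = (1565 + U)/(-192 + U)
s(903) - D((-11 - 12)², -1298) = (1565 + 903)/(-192 + 903) - 1*1190 = 2468/711 - 1190 = -843622/711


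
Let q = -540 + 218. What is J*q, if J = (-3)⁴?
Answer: -26082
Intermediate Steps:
q = -322
J = 81
J*q = 81*(-322) = -26082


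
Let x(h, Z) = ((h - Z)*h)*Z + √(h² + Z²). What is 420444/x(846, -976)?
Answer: -158130892170432/565818463927994063 - 210222*√417073/565818463927994063 ≈ -0.00027947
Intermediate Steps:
x(h, Z) = √(Z² + h²) + Z*h*(h - Z) (x(h, Z) = (h*(h - Z))*Z + √(Z² + h²) = Z*h*(h - Z) + √(Z² + h²) = √(Z² + h²) + Z*h*(h - Z))
420444/x(846, -976) = 420444/(√((-976)² + 846²) - 976*846² - 1*846*(-976)²) = 420444/(√(952576 + 715716) - 976*715716 - 1*846*952576) = 420444/(√1668292 - 698538816 - 805879296) = 420444/(2*√417073 - 698538816 - 805879296) = 420444/(-1504418112 + 2*√417073)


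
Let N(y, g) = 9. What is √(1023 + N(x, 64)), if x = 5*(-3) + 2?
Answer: 2*√258 ≈ 32.125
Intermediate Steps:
x = -13 (x = -15 + 2 = -13)
√(1023 + N(x, 64)) = √(1023 + 9) = √1032 = 2*√258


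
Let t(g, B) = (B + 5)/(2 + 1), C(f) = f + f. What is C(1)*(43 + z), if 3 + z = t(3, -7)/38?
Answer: 4558/57 ≈ 79.965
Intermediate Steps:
C(f) = 2*f
t(g, B) = 5/3 + B/3 (t(g, B) = (5 + B)/3 = (5 + B)*(⅓) = 5/3 + B/3)
z = -172/57 (z = -3 + (5/3 + (⅓)*(-7))/38 = -3 + (5/3 - 7/3)*(1/38) = -3 - ⅔*1/38 = -3 - 1/57 = -172/57 ≈ -3.0175)
C(1)*(43 + z) = (2*1)*(43 - 172/57) = 2*(2279/57) = 4558/57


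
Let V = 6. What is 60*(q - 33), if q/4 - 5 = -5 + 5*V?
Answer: 5220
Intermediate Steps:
q = 120 (q = 20 + 4*(-5 + 5*6) = 20 + 4*(-5 + 30) = 20 + 4*25 = 20 + 100 = 120)
60*(q - 33) = 60*(120 - 33) = 60*87 = 5220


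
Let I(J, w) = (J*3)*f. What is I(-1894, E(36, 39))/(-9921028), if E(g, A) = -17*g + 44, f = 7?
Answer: 19887/4960514 ≈ 0.0040091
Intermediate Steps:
E(g, A) = 44 - 17*g
I(J, w) = 21*J (I(J, w) = (J*3)*7 = (3*J)*7 = 21*J)
I(-1894, E(36, 39))/(-9921028) = (21*(-1894))/(-9921028) = -39774*(-1/9921028) = 19887/4960514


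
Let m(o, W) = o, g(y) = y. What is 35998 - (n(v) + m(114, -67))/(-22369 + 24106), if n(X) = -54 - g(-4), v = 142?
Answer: 62528462/1737 ≈ 35998.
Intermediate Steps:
n(X) = -50 (n(X) = -54 - 1*(-4) = -54 + 4 = -50)
35998 - (n(v) + m(114, -67))/(-22369 + 24106) = 35998 - (-50 + 114)/(-22369 + 24106) = 35998 - 64/1737 = 62528462/1737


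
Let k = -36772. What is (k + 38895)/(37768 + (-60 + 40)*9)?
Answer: 2123/37588 ≈ 0.056481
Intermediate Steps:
(k + 38895)/(37768 + (-60 + 40)*9) = (-36772 + 38895)/(37768 + (-60 + 40)*9) = 2123/(37768 - 20*9) = 2123/(37768 - 180) = 2123/37588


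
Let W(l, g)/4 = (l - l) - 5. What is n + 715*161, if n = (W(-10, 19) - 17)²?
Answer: 116484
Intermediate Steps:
W(l, g) = -20 (W(l, g) = 4*((l - l) - 5) = 4*(0 - 5) = 4*(-5) = -20)
n = 1369 (n = (-20 - 17)² = (-37)² = 1369)
n + 715*161 = 1369 + 715*161 = 1369 + 115115 = 116484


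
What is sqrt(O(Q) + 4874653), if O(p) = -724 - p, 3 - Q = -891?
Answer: sqrt(4873035) ≈ 2207.5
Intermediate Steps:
Q = 894 (Q = 3 - 1*(-891) = 3 + 891 = 894)
sqrt(O(Q) + 4874653) = sqrt((-724 - 1*894) + 4874653) = sqrt((-724 - 894) + 4874653) = sqrt(-1618 + 4874653) = sqrt(4873035)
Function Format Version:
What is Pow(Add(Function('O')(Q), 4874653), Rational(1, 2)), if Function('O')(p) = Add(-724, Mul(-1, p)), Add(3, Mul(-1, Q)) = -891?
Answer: Pow(4873035, Rational(1, 2)) ≈ 2207.5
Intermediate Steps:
Q = 894 (Q = Add(3, Mul(-1, -891)) = Add(3, 891) = 894)
Pow(Add(Function('O')(Q), 4874653), Rational(1, 2)) = Pow(Add(Add(-724, Mul(-1, 894)), 4874653), Rational(1, 2)) = Pow(Add(Add(-724, -894), 4874653), Rational(1, 2)) = Pow(Add(-1618, 4874653), Rational(1, 2)) = Pow(4873035, Rational(1, 2))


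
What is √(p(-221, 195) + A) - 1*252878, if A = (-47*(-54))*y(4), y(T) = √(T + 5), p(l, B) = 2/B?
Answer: -252878 + 2*√72380685/195 ≈ -2.5279e+5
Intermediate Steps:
y(T) = √(5 + T)
A = 7614 (A = (-47*(-54))*√(5 + 4) = 2538*√9 = 2538*3 = 7614)
√(p(-221, 195) + A) - 1*252878 = √(2/195 + 7614) - 1*252878 = √(2*(1/195) + 7614) - 252878 = √(2/195 + 7614) - 252878 = √(1484732/195) - 252878 = 2*√72380685/195 - 252878 = -252878 + 2*√72380685/195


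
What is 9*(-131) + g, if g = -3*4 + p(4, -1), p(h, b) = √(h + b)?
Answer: -1191 + √3 ≈ -1189.3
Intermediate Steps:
p(h, b) = √(b + h)
g = -12 + √3 (g = -3*4 + √(-1 + 4) = -12 + √3 ≈ -10.268)
9*(-131) + g = 9*(-131) + (-12 + √3) = -1179 + (-12 + √3) = -1191 + √3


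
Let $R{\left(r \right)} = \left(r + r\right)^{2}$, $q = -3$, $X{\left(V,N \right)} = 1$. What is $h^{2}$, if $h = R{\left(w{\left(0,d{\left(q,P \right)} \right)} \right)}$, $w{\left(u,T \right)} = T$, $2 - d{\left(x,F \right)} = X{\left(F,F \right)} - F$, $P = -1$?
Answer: $0$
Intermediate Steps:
$d{\left(x,F \right)} = 1 + F$ ($d{\left(x,F \right)} = 2 - \left(1 - F\right) = 2 + \left(-1 + F\right) = 1 + F$)
$R{\left(r \right)} = 4 r^{2}$ ($R{\left(r \right)} = \left(2 r\right)^{2} = 4 r^{2}$)
$h = 0$ ($h = 4 \left(1 - 1\right)^{2} = 4 \cdot 0^{2} = 4 \cdot 0 = 0$)
$h^{2} = 0^{2} = 0$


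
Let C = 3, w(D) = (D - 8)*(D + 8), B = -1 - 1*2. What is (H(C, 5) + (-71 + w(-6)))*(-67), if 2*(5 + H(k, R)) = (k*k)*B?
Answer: 15745/2 ≈ 7872.5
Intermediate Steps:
B = -3 (B = -1 - 2 = -3)
w(D) = (-8 + D)*(8 + D)
H(k, R) = -5 - 3*k²/2 (H(k, R) = -5 + ((k*k)*(-3))/2 = -5 + (k²*(-3))/2 = -5 + (-3*k²)/2 = -5 - 3*k²/2)
(H(C, 5) + (-71 + w(-6)))*(-67) = ((-5 - 3/2*3²) + (-71 + (-64 + (-6)²)))*(-67) = ((-5 - 3/2*9) + (-71 + (-64 + 36)))*(-67) = ((-5 - 27/2) + (-71 - 28))*(-67) = (-37/2 - 99)*(-67) = -235/2*(-67) = 15745/2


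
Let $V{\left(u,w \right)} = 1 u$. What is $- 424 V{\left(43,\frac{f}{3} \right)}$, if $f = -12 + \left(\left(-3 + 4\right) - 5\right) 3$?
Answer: $-18232$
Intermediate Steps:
$f = -24$ ($f = -12 + \left(1 - 5\right) 3 = -12 - 12 = -24$)
$V{\left(u,w \right)} = u$
$- 424 V{\left(43,\frac{f}{3} \right)} = \left(-424\right) 43 = -18232$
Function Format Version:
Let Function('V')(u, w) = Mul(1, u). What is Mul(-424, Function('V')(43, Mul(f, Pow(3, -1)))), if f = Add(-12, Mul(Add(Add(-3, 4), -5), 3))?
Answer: -18232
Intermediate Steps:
f = -24 (f = Add(-12, Mul(Add(1, -5), 3)) = Add(-12, Mul(-4, 3)) = Add(-12, -12) = -24)
Function('V')(u, w) = u
Mul(-424, Function('V')(43, Mul(f, Pow(3, -1)))) = Mul(-424, 43) = -18232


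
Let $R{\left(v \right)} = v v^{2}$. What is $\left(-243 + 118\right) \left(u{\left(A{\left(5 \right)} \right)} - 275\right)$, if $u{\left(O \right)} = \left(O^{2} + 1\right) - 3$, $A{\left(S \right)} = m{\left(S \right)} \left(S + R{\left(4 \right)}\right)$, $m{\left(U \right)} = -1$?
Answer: $-560500$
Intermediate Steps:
$R{\left(v \right)} = v^{3}$
$A{\left(S \right)} = -64 - S$ ($A{\left(S \right)} = - (S + 4^{3}) = - (S + 64) = - (64 + S) = -64 - S$)
$u{\left(O \right)} = -2 + O^{2}$ ($u{\left(O \right)} = \left(1 + O^{2}\right) - 3 = -2 + O^{2}$)
$\left(-243 + 118\right) \left(u{\left(A{\left(5 \right)} \right)} - 275\right) = \left(-243 + 118\right) \left(\left(-2 + \left(-64 - 5\right)^{2}\right) - 275\right) = - 125 \left(\left(-2 + \left(-64 - 5\right)^{2}\right) - 275\right) = - 125 \left(\left(-2 + \left(-69\right)^{2}\right) - 275\right) = - 125 \left(\left(-2 + 4761\right) - 275\right) = - 125 \left(4759 - 275\right) = \left(-125\right) 4484 = -560500$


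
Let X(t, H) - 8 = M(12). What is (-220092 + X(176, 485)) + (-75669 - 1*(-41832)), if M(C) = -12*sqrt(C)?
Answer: -253921 - 24*sqrt(3) ≈ -2.5396e+5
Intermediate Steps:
X(t, H) = 8 - 24*sqrt(3)
(-220092 + X(176, 485)) + (-75669 - 1*(-41832)) = (-220092 + (8 - 24*sqrt(3))) + (-75669 - 1*(-41832)) = (-220084 - 24*sqrt(3)) + (-75669 + 41832) = (-220084 - 24*sqrt(3)) - 33837 = -253921 - 24*sqrt(3)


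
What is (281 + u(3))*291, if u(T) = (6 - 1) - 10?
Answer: 80316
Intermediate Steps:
u(T) = -5 (u(T) = 5 - 10 = -5)
(281 + u(3))*291 = (281 - 5)*291 = 276*291 = 80316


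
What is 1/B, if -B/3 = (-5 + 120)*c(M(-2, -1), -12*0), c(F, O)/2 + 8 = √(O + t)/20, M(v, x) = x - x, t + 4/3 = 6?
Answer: 160/883039 + √42/2649117 ≈ 0.00018364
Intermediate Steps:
t = 14/3 (t = -4/3 + 6 = 14/3 ≈ 4.6667)
M(v, x) = 0
c(F, O) = -16 + √(14/3 + O)/10 (c(F, O) = -16 + 2*(√(O + 14/3)/20) = -16 + 2*(√(14/3 + O)*(1/20)) = -16 + 2*(√(14/3 + O)/20) = -16 + √(14/3 + O)/10)
B = 5520 - 23*√42/2 (B = -3*(-5 + 120)*(-16 + √(42 + 9*(-12*0))/30) = -345*(-16 + √(42 + 9*0)/30) = -345*(-16 + √(42 + 0)/30) = -345*(-16 + √42/30) = -3*(-1840 + 23*√42/6) = 5520 - 23*√42/2 ≈ 5445.5)
1/B = 1/(5520 - 23*√42/2)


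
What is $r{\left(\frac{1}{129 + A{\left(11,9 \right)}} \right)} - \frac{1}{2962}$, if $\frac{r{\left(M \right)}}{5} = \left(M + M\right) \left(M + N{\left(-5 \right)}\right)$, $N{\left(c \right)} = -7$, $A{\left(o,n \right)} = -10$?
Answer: $- \frac{24658001}{41944882} \approx -0.58787$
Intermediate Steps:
$r{\left(M \right)} = 10 M \left(-7 + M\right)$ ($r{\left(M \right)} = 5 \left(M + M\right) \left(M - 7\right) = 5 \cdot 2 M \left(-7 + M\right) = 10 M \left(-7 + M\right)$)
$r{\left(\frac{1}{129 + A{\left(11,9 \right)}} \right)} - \frac{1}{2962} = \frac{10 \left(-7 + \frac{1}{129 - 10}\right)}{129 - 10} - \frac{1}{2962} = \frac{10 \left(-7 + \frac{1}{119}\right)}{119} - \frac{1}{2962} = 10 \cdot \frac{1}{119} \left(-7 + \frac{1}{119}\right) - \frac{1}{2962} = 10 \cdot \frac{1}{119} \left(- \frac{832}{119}\right) - \frac{1}{2962} = - \frac{8320}{14161} - \frac{1}{2962} = - \frac{24658001}{41944882}$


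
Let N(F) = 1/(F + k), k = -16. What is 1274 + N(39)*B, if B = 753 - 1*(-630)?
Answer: 30685/23 ≈ 1334.1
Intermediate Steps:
N(F) = 1/(-16 + F) (N(F) = 1/(F - 16) = 1/(-16 + F))
B = 1383 (B = 753 + 630 = 1383)
1274 + N(39)*B = 1274 + 1383/(-16 + 39) = 1274 + 1383/23 = 30685/23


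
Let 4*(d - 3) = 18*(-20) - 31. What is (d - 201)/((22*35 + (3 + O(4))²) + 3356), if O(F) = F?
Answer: -1183/16700 ≈ -0.070838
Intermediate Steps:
d = -379/4 (d = 3 + (18*(-20) - 31)/4 = 3 + (-360 - 31)/4 = 3 + (¼)*(-391) = 3 - 391/4 = -379/4 ≈ -94.750)
(d - 201)/((22*35 + (3 + O(4))²) + 3356) = (-379/4 - 201)/((22*35 + (3 + 4)²) + 3356) = -1183/(4*((770 + 7²) + 3356)) = -1183/(4*((770 + 49) + 3356)) = -1183/(4*(819 + 3356)) = -1183/4/4175 = -1183/4*1/4175 = -1183/16700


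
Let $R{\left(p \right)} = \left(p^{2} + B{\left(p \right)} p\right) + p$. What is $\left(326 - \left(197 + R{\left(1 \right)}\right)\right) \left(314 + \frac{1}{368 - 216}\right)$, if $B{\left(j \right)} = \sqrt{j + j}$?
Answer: $\frac{6061583}{152} - \frac{47729 \sqrt{2}}{152} \approx 39435.0$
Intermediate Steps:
$B{\left(j \right)} = \sqrt{2} \sqrt{j}$ ($B{\left(j \right)} = \sqrt{2 j} = \sqrt{2} \sqrt{j}$)
$R{\left(p \right)} = p + p^{2} + \sqrt{2} p^{\frac{3}{2}}$ ($R{\left(p \right)} = \left(p^{2} + \sqrt{2} \sqrt{p} p\right) + p = \left(p^{2} + \sqrt{2} p^{\frac{3}{2}}\right) + p = p + p^{2} + \sqrt{2} p^{\frac{3}{2}}$)
$\left(326 - \left(197 + R{\left(1 \right)}\right)\right) \left(314 + \frac{1}{368 - 216}\right) = \left(326 - \left(197 + 1 \left(1 + 1 + \sqrt{2} \sqrt{1}\right)\right)\right) \left(314 + \frac{1}{368 - 216}\right) = \left(326 - \left(197 + 1 \left(1 + 1 + \sqrt{2} \cdot 1\right)\right)\right) \left(314 + \frac{1}{152}\right) = \left(326 - \left(197 + 1 \left(1 + 1 + \sqrt{2}\right)\right)\right) \left(314 + \frac{1}{152}\right) = \left(326 - \left(197 + 1 \left(2 + \sqrt{2}\right)\right)\right) \frac{47729}{152} = \left(326 - \left(199 + \sqrt{2}\right)\right) \frac{47729}{152} = \left(127 - \sqrt{2}\right) \frac{47729}{152} = \frac{6061583}{152} - \frac{47729 \sqrt{2}}{152}$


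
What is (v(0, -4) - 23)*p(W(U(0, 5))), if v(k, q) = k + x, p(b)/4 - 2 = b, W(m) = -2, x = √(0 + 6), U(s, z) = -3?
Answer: 0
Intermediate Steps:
x = √6 ≈ 2.4495
p(b) = 8 + 4*b
v(k, q) = k + √6
(v(0, -4) - 23)*p(W(U(0, 5))) = ((0 + √6) - 23)*(8 + 4*(-2)) = (√6 - 23)*(8 - 8) = (-23 + √6)*0 = 0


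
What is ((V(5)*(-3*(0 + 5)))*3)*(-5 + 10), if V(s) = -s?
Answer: 1125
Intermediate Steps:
((V(5)*(-3*(0 + 5)))*3)*(-5 + 10) = (((-1*5)*(-3*(0 + 5)))*3)*(-5 + 10) = (-(-15)*5*3)*5 = (-5*(-15)*3)*5 = (75*3)*5 = 225*5 = 1125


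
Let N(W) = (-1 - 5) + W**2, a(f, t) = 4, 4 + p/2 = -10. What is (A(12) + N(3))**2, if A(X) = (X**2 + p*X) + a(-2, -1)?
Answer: 34225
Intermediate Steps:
p = -28 (p = -8 + 2*(-10) = -8 - 20 = -28)
N(W) = -6 + W**2
A(X) = 4 + X**2 - 28*X (A(X) = (X**2 - 28*X) + 4 = 4 + X**2 - 28*X)
(A(12) + N(3))**2 = ((4 + 12**2 - 28*12) + (-6 + 3**2))**2 = ((4 + 144 - 336) + (-6 + 9))**2 = (-188 + 3)**2 = (-185)**2 = 34225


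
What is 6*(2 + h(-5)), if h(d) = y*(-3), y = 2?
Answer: -24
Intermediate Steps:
h(d) = -6 (h(d) = 2*(-3) = -6)
6*(2 + h(-5)) = 6*(2 - 6) = 6*(-4) = -24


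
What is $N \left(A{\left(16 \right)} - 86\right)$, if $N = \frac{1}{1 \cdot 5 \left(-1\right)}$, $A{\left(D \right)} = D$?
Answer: $14$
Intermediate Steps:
$N = - \frac{1}{5}$ ($N = \frac{1}{5 \left(-1\right)} = \frac{1}{-5} = - \frac{1}{5} \approx -0.2$)
$N \left(A{\left(16 \right)} - 86\right) = - \frac{16 - 86}{5} = \left(- \frac{1}{5}\right) \left(-70\right) = 14$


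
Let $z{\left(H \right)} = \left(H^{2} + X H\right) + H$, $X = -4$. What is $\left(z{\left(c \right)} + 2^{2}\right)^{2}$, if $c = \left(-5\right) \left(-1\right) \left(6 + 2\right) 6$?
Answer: $3235789456$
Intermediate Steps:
$c = 240$ ($c = 5 \cdot 8 \cdot 6 = 5 \cdot 48 = 240$)
$z{\left(H \right)} = H^{2} - 3 H$ ($z{\left(H \right)} = \left(H^{2} - 4 H\right) + H = H^{2} - 3 H$)
$\left(z{\left(c \right)} + 2^{2}\right)^{2} = \left(240 \left(-3 + 240\right) + 2^{2}\right)^{2} = \left(240 \cdot 237 + 4\right)^{2} = \left(56880 + 4\right)^{2} = 56884^{2} = 3235789456$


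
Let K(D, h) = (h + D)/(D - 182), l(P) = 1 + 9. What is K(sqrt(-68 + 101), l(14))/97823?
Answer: -1853/3237060893 - 192*sqrt(33)/3237060893 ≈ -9.1316e-7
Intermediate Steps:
l(P) = 10
K(D, h) = (D + h)/(-182 + D)
K(sqrt(-68 + 101), l(14))/97823 = ((sqrt(-68 + 101) + 10)/(-182 + sqrt(-68 + 101)))/97823 = ((sqrt(33) + 10)/(-182 + sqrt(33)))*(1/97823) = ((10 + sqrt(33))/(-182 + sqrt(33)))*(1/97823) = (10 + sqrt(33))/(97823*(-182 + sqrt(33)))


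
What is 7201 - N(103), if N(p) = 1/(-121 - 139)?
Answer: 1872261/260 ≈ 7201.0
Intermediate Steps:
N(p) = -1/260 (N(p) = 1/(-260) = -1/260)
7201 - N(103) = 7201 - 1*(-1/260) = 7201 + 1/260 = 1872261/260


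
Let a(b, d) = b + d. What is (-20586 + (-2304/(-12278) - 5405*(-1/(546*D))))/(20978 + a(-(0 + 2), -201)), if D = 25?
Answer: -49285809743/49739712750 ≈ -0.99087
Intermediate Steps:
(-20586 + (-2304/(-12278) - 5405*(-1/(546*D))))/(20978 + a(-(0 + 2), -201)) = (-20586 + (-2304/(-12278) - 5405/((25*21)*(-26))))/(20978 + (-(0 + 2) - 201)) = (-20586 + (-2304*(-1/12278) - 5405/(525*(-26))))/(20978 + (-1*2 - 201)) = (-20586 + (1152/6139 - 5405/(-13650)))/(20978 + (-2 - 201)) = (-20586 + (1152/6139 - 5405*(-1/13650)))/(20978 - 203) = (-20586 + (1152/6139 + 1081/2730))/20775 = (-20586 + 1397317/2394210)*(1/20775) = -49285809743/2394210*1/20775 = -49285809743/49739712750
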